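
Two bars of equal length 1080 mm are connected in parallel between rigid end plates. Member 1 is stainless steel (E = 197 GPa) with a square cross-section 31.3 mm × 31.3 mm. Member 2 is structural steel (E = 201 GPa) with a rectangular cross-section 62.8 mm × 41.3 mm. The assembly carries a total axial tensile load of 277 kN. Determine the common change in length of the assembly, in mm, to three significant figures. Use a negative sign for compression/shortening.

0.419 mm

A_1 = 979.7 mm².
A_2 = 2594 mm².
Equal strain + equilibrium ⇒ each member carries load in proportion to AE: A₁E₁ = 193000000 N, A₂E₂ = 521300000 N, ΣAE = 714300000 N.
δ = PL/ΣAE = 277000·1080/714300000 = 0.4188 mm.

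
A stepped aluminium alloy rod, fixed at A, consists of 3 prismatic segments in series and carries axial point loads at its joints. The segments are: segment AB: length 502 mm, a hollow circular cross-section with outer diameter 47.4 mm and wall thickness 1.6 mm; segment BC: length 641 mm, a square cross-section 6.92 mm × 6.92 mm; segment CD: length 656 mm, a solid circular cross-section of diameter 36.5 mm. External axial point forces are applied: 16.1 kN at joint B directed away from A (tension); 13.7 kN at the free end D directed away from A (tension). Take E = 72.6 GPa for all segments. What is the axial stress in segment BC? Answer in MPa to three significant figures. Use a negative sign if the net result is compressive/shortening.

286 MPa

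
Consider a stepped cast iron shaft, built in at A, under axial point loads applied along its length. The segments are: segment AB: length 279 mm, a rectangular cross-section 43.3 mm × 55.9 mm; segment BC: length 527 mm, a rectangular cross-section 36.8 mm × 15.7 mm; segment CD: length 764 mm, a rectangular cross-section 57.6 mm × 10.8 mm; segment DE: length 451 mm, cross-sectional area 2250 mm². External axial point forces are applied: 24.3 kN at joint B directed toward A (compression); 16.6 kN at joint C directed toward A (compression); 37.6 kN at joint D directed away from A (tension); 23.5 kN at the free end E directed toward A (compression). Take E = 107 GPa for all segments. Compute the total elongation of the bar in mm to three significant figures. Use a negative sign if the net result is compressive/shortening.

Internal axial forces (sectioning from the free end, tension +): N_DE = -23.5 kN, N_CD = 14.1 kN, N_BC = -2.5 kN, N_AB = -26.8 kN.
A_AB = 2420 mm².
A_BC = 577.8 mm².
A_CD = 622.1 mm².
δ_AB = -26800·279/(2420·107000) = -0.02887 mm
δ_BC = -2500·527/(577.8·107000) = -0.02131 mm
δ_CD = 14100·764/(622.1·107000) = 0.1618 mm
δ_DE = -23500·451/(2250·107000) = -0.04402 mm
δ = Σδ_i = 0.06763 mm.

0.0676 mm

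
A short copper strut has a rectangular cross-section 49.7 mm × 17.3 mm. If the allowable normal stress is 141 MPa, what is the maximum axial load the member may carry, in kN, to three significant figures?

121 kN

A = 859.8 mm².
P_max = σ_allow · A = 141 · 859.8 = 121200 N = 121.2 kN.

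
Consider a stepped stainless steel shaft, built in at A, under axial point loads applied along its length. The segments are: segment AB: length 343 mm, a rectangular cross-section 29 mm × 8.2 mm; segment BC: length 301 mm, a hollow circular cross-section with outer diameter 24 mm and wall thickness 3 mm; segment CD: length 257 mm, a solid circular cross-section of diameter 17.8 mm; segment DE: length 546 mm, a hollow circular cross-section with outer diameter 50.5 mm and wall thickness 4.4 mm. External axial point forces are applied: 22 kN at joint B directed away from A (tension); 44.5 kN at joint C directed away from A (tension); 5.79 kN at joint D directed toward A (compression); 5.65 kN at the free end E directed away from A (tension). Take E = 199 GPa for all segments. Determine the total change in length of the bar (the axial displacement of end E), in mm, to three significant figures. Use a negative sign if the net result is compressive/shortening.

Internal axial forces (sectioning from the free end, tension +): N_DE = 5.65 kN, N_CD = -0.14 kN, N_BC = 44.36 kN, N_AB = 66.36 kN.
A_AB = 237.8 mm².
A_BC = 197.9 mm².
A_CD = 248.8 mm².
A_DE = 637.2 mm².
δ_AB = 66360·343/(237.8·199000) = 0.481 mm
δ_BC = 44360·301/(197.9·199000) = 0.339 mm
δ_CD = -140·257/(248.8·199000) = -0.0007266 mm
δ_DE = 5650·546/(637.2·199000) = 0.02433 mm
δ = Σδ_i = 0.8436 mm.

0.844 mm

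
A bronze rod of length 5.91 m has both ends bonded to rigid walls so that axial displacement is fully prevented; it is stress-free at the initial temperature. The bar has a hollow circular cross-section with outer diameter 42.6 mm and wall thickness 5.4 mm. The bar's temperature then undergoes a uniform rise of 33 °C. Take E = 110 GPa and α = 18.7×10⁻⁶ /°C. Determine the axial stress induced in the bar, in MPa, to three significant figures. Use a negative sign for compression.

Free thermal expansion αLΔT = 18.7e-6 · 5910 · 33 = 3.647 mm.
The walls impose strain ε = −(3.647)/5910 = -6.1710e-04; σ = Eε = 110000 · -6.1710e-04 = -67.88 MPa.

-67.9 MPa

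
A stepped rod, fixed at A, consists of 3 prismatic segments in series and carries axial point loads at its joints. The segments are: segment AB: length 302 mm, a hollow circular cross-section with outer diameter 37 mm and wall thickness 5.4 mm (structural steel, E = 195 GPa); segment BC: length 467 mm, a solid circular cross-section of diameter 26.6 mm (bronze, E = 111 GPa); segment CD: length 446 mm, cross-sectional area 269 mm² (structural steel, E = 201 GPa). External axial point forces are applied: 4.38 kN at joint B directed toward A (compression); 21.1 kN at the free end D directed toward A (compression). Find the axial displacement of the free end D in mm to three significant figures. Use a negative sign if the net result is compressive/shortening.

-0.407 mm

Internal axial forces (sectioning from the free end, tension +): N_CD = -21.1 kN, N_BC = -21.1 kN, N_AB = -25.48 kN.
A_AB = 536.1 mm².
A_BC = 555.7 mm².
δ_AB = -25480·302/(536.1·195000) = -0.07361 mm
δ_BC = -21100·467/(555.7·111000) = -0.1597 mm
δ_CD = -21100·446/(269·201000) = -0.174 mm
δ = Σδ_i = -0.4074 mm.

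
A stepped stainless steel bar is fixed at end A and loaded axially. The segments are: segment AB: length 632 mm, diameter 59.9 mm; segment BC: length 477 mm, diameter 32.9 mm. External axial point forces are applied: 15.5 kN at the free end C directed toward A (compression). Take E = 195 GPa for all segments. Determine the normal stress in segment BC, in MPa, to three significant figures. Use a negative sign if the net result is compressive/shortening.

-18.2 MPa

Internal axial forces (sectioning from the free end, tension +): N_BC = -15.5 kN, N_AB = -15.5 kN.
A_BC = 850.1 mm².
σ_BC = N_BC/A_BC = -15500/850.1 = -18.23 MPa.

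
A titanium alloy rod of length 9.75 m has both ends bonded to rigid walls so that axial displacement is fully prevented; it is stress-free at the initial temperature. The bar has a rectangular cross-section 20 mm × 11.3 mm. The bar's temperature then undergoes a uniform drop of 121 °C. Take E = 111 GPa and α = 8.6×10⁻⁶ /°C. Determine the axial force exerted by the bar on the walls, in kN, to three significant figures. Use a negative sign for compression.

Free thermal expansion αLΔT = 8.6e-6 · 9750 · -121 = -10.15 mm.
The walls impose strain ε = −(-10.15)/9750 = 1.0406e-03; σ = Eε = 111000 · 1.0406e-03 = 115.5 MPa.
Wall reaction R = σ·A = 115.5·226 = 26100 N = 26.1 kN.

26.1 kN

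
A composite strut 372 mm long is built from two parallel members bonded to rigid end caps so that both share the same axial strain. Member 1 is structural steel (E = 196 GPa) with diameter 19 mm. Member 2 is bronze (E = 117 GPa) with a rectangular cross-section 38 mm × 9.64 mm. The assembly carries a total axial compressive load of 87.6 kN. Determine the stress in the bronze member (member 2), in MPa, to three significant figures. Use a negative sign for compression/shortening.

-104 MPa

A_1 = 283.5 mm².
A_2 = 366.3 mm².
Equal strain + equilibrium ⇒ each member carries load in proportion to AE: A₁E₁ = 55570000 N, A₂E₂ = 42860000 N, ΣAE = 98430000 N.
σ₂ = P·E₂/ΣAE = -87600·117000/98430000 = -104.1 MPa.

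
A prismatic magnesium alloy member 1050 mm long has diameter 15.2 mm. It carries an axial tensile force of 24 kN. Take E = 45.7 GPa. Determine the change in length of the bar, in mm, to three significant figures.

3.04 mm

A = 181.5 mm².
δ_mech = NL/(AE) = 24000·1050/(181.5·45700) = 3.039 mm.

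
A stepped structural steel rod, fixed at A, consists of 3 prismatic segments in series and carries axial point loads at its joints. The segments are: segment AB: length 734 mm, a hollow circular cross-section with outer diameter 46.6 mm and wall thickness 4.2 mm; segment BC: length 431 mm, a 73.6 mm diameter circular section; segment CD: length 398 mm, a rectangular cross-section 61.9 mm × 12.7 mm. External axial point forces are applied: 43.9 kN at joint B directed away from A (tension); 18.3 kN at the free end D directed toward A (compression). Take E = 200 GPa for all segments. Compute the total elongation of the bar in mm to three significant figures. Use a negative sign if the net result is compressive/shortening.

0.112 mm

Internal axial forces (sectioning from the free end, tension +): N_CD = -18.3 kN, N_BC = -18.3 kN, N_AB = 25.6 kN.
A_AB = 559.5 mm².
A_BC = 4254 mm².
A_CD = 786.1 mm².
δ_AB = 25600·734/(559.5·200000) = 0.1679 mm
δ_BC = -18300·431/(4254·200000) = -0.009269 mm
δ_CD = -18300·398/(786.1·200000) = -0.04632 mm
δ = Σδ_i = 0.1123 mm.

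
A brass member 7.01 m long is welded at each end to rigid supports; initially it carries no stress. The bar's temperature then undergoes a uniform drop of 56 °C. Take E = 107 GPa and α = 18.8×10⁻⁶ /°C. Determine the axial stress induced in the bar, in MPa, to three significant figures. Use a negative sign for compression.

113 MPa

Free thermal expansion αLΔT = 18.8e-6 · 7010 · -56 = -7.38 mm.
The walls impose strain ε = −(-7.38)/7010 = 1.0528e-03; σ = Eε = 107000 · 1.0528e-03 = 112.6 MPa.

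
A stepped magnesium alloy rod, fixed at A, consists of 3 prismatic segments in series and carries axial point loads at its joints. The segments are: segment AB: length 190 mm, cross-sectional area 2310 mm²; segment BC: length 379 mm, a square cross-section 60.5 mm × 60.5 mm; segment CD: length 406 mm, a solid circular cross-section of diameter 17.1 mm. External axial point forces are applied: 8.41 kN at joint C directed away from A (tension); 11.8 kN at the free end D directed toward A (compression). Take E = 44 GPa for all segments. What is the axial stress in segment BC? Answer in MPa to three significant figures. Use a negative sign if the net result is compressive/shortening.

-0.926 MPa

Internal axial forces (sectioning from the free end, tension +): N_CD = -11.8 kN, N_BC = -3.39 kN, N_AB = -3.39 kN.
A_BC = 3660 mm².
σ_BC = N_BC/A_BC = -3390/3660 = -0.9262 MPa.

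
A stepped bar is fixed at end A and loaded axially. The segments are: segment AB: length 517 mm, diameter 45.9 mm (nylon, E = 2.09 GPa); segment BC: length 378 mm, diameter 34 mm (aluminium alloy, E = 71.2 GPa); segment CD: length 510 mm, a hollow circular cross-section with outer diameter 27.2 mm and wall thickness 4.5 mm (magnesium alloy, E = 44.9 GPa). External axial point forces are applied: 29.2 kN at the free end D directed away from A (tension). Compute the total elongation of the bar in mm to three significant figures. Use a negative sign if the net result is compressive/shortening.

5.57 mm

Internal axial forces (sectioning from the free end, tension +): N_CD = 29.2 kN, N_BC = 29.2 kN, N_AB = 29.2 kN.
A_AB = 1655 mm².
A_BC = 907.9 mm².
A_CD = 320.9 mm².
δ_AB = 29200·517/(1655·2090) = 4.365 mm
δ_BC = 29200·378/(907.9·71200) = 0.1707 mm
δ_CD = 29200·510/(320.9·44900) = 1.034 mm
δ = Σδ_i = 5.57 mm.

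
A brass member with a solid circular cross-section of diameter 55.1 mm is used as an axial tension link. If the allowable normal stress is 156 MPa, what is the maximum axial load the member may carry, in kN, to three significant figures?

372 kN

A = 2384 mm².
P_max = σ_allow · A = 156 · 2384 = 372000 N = 372 kN.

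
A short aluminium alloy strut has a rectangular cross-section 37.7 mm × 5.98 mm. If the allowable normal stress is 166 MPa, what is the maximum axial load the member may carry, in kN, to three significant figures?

A = 225.4 mm².
P_max = σ_allow · A = 166 · 225.4 = 37420 N = 37.42 kN.

37.4 kN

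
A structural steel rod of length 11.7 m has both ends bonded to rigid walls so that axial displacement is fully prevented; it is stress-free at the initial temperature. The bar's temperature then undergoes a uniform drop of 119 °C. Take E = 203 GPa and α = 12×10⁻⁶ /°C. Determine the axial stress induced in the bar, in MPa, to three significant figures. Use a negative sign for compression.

290 MPa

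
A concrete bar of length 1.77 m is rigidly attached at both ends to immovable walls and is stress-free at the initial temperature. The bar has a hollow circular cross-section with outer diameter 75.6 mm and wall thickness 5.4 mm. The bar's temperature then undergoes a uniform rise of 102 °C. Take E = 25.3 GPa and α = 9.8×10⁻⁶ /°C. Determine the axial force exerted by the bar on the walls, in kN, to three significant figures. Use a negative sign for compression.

Free thermal expansion αLΔT = 9.8e-6 · 1770 · 102 = 1.769 mm.
The walls impose strain ε = −(1.769)/1770 = -9.9960e-04; σ = Eε = 25300 · -9.9960e-04 = -25.29 MPa.
Wall reaction R = σ·A = -25.29·1191 = -30120 N = -30.12 kN.

-30.1 kN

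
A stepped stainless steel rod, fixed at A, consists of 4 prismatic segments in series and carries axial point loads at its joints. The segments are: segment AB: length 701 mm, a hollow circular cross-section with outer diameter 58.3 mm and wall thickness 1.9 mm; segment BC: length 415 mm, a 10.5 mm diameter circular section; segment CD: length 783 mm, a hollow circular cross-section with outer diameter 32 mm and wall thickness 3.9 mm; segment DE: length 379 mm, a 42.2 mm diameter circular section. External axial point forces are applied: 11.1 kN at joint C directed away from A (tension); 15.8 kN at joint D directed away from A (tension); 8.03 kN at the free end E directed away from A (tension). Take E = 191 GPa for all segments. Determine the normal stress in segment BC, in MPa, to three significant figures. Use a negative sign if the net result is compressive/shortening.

Internal axial forces (sectioning from the free end, tension +): N_DE = 8.03 kN, N_CD = 23.83 kN, N_BC = 34.93 kN, N_AB = 34.93 kN.
A_BC = 86.59 mm².
σ_BC = N_BC/A_BC = 34930/86.59 = 403.4 MPa.

403 MPa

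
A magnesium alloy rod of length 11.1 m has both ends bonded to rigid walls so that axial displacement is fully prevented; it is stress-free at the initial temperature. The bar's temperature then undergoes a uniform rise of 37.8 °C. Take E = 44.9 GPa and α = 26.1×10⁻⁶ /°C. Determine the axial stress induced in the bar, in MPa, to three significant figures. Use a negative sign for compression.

-44.3 MPa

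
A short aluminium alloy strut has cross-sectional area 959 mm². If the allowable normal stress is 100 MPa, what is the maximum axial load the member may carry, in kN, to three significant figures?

95.9 kN

P_max = σ_allow · A = 100 · 959 = 95900 N = 95.9 kN.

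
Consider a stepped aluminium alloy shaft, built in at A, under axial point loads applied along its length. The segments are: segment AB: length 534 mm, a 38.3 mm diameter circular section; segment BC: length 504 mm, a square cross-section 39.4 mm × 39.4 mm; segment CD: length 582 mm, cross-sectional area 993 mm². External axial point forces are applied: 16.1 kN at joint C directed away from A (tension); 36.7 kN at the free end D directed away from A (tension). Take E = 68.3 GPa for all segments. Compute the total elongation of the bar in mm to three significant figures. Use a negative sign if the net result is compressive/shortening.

0.924 mm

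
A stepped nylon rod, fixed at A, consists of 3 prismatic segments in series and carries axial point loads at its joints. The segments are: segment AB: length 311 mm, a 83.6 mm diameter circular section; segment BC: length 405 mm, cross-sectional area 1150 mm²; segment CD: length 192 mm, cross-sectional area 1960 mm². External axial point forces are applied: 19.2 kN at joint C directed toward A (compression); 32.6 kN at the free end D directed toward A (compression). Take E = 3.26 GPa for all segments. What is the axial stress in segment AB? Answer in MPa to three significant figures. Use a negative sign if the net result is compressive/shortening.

Internal axial forces (sectioning from the free end, tension +): N_CD = -32.6 kN, N_BC = -51.8 kN, N_AB = -51.8 kN.
A_AB = 5489 mm².
σ_AB = N_AB/A_AB = -51800/5489 = -9.437 MPa.

-9.44 MPa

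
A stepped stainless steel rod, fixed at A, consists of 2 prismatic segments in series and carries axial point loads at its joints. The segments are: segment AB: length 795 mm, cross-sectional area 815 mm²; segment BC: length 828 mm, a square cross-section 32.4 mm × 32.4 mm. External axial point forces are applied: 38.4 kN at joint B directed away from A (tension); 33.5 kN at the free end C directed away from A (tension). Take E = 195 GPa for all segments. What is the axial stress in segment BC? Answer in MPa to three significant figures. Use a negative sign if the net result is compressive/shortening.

Internal axial forces (sectioning from the free end, tension +): N_BC = 33.5 kN, N_AB = 71.9 kN.
A_BC = 1050 mm².
σ_BC = N_BC/A_BC = 33500/1050 = 31.91 MPa.

31.9 MPa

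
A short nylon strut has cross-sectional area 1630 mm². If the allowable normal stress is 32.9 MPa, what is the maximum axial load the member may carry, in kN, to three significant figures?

53.6 kN

P_max = σ_allow · A = 32.9 · 1630 = 53630 N = 53.63 kN.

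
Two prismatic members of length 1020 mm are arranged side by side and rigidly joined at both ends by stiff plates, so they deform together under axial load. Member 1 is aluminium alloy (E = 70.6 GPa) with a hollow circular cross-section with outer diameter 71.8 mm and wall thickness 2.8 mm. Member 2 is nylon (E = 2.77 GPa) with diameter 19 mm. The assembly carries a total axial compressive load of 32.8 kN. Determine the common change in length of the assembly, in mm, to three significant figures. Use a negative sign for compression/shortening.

A_1 = 607 mm².
A_2 = 283.5 mm².
Equal strain + equilibrium ⇒ each member carries load in proportion to AE: A₁E₁ = 42850000 N, A₂E₂ = 785400 N, ΣAE = 43640000 N.
δ = PL/ΣAE = -32800·1020/43640000 = -0.7667 mm.

-0.767 mm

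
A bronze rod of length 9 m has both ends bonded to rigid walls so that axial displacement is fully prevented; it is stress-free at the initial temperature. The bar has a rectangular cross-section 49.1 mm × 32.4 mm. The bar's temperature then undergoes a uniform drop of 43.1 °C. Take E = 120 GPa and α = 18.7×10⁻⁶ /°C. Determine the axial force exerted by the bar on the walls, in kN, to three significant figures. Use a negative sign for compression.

154 kN

Free thermal expansion αLΔT = 18.7e-6 · 9000 · -43.1 = -7.254 mm.
The walls impose strain ε = −(-7.254)/9000 = 8.0597e-04; σ = Eε = 120000 · 8.0597e-04 = 96.72 MPa.
Wall reaction R = σ·A = 96.72·1591 = 153900 N = 153.9 kN.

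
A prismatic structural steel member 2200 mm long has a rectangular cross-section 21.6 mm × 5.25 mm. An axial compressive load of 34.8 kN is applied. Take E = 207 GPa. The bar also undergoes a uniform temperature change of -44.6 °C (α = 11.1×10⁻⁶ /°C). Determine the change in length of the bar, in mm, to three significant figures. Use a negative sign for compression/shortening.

-4.35 mm

A = 113.4 mm².
δ_mech = NL/(AE) = -34800·2200/(113.4·207000) = -3.262 mm.
δ_thermal = αLΔT = 11.1e-6·2200·-44.6 = -1.089 mm.
δ = δ_mech + δ_thermal = -4.351 mm.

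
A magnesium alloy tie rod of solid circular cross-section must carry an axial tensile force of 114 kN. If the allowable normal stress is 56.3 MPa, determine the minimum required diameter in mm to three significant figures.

Required area A ≥ P/σ_allow = 114000/56.3 = 2025 mm².
For a solid circular section, d ≥ √(4A/π) = 50.78 mm.

50.8 mm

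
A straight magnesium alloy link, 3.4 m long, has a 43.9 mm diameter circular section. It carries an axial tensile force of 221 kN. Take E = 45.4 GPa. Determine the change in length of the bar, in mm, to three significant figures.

10.9 mm

A = 1514 mm².
δ_mech = NL/(AE) = 221000·3400/(1514·45400) = 10.93 mm.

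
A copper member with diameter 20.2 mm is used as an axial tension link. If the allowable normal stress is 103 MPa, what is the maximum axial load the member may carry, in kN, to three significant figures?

A = 320.5 mm².
P_max = σ_allow · A = 103 · 320.5 = 33010 N = 33.01 kN.

33.0 kN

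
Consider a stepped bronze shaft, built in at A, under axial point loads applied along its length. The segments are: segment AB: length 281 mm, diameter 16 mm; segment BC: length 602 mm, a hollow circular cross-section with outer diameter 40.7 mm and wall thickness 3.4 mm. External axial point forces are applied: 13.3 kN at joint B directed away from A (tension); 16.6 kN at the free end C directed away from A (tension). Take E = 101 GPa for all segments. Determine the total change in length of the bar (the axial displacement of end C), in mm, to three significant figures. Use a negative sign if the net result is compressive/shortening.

Internal axial forces (sectioning from the free end, tension +): N_BC = 16.6 kN, N_AB = 29.9 kN.
A_AB = 201.1 mm².
A_BC = 398.4 mm².
δ_AB = 29900·281/(201.1·101000) = 0.4137 mm
δ_BC = 16600·602/(398.4·101000) = 0.2483 mm
δ = Σδ_i = 0.6621 mm.

0.662 mm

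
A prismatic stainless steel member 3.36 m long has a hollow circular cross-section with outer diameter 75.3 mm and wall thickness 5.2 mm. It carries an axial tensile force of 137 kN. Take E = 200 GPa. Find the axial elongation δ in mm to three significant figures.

A = 1145 mm².
δ_mech = NL/(AE) = 137000·3360/(1145·200000) = 2.01 mm.

2.01 mm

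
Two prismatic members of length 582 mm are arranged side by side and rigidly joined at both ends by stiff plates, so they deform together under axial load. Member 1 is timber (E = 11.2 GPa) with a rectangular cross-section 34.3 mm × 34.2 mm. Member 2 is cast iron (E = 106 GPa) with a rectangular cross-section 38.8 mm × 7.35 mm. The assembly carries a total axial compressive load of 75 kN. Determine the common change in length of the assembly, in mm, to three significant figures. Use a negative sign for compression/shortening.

A_1 = 1173 mm².
A_2 = 285.2 mm².
Equal strain + equilibrium ⇒ each member carries load in proportion to AE: A₁E₁ = 13140000 N, A₂E₂ = 30230000 N, ΣAE = 43370000 N.
δ = PL/ΣAE = -75000·582/43370000 = -1.007 mm.

-1.01 mm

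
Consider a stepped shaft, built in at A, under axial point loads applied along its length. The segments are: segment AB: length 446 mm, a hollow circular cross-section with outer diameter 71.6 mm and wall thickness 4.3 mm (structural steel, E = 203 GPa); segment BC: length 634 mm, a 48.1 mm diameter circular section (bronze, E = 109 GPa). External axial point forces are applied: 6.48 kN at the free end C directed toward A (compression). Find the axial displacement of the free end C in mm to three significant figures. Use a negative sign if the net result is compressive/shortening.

-0.0364 mm

Internal axial forces (sectioning from the free end, tension +): N_BC = -6.48 kN, N_AB = -6.48 kN.
A_AB = 909.1 mm².
A_BC = 1817 mm².
δ_AB = -6480·446/(909.1·203000) = -0.01566 mm
δ_BC = -6480·634/(1817·109000) = -0.02074 mm
δ = Σδ_i = -0.0364 mm.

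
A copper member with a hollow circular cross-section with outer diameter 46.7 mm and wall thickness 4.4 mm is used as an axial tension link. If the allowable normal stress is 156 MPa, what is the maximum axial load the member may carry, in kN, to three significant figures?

91.2 kN

A = 584.7 mm².
P_max = σ_allow · A = 156 · 584.7 = 91220 N = 91.22 kN.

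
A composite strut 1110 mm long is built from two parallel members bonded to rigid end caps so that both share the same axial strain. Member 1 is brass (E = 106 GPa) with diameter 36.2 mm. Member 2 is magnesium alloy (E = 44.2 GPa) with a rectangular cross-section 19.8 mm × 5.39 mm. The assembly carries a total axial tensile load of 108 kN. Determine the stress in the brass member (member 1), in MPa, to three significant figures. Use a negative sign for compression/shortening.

101 MPa

A_1 = 1029 mm².
A_2 = 106.7 mm².
Equal strain + equilibrium ⇒ each member carries load in proportion to AE: A₁E₁ = 109100000 N, A₂E₂ = 4717000 N, ΣAE = 113800000 N.
σ₁ = P·E₁/ΣAE = 108000·106000/113800000 = 100.6 MPa.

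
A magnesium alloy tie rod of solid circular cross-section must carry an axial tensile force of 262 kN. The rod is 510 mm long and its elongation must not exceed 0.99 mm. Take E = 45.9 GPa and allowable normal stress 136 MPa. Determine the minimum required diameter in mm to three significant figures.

61.2 mm

Required area A ≥ P/σ_allow = 262000/136 = 1926 mm².
For a solid circular section, d ≥ √(4A/π) = 49.53 mm.
Elongation limit: A ≥ PL/(Eδ_allow) = 262000·510/(45900·0.99) = 2941 mm² ⇒ d ≥ 61.19 mm.
The elongation limit governs.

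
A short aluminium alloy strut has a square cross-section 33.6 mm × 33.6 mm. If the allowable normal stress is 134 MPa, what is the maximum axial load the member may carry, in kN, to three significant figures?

151 kN

A = 1129 mm².
P_max = σ_allow · A = 134 · 1129 = 151300 N = 151.3 kN.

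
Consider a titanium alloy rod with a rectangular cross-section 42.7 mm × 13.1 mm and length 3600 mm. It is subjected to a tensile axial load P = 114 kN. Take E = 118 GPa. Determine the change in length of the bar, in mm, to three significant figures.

6.22 mm

A = 559.4 mm².
δ_mech = NL/(AE) = 114000·3600/(559.4·118000) = 6.218 mm.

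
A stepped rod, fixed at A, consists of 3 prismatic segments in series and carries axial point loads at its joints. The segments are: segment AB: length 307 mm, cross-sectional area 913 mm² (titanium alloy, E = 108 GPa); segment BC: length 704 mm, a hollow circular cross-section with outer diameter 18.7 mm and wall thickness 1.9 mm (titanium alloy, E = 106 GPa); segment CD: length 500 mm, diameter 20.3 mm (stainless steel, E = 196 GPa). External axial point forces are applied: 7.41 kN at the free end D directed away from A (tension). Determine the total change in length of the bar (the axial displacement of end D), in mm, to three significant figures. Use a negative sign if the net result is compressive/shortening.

0.572 mm

Internal axial forces (sectioning from the free end, tension +): N_CD = 7.41 kN, N_BC = 7.41 kN, N_AB = 7.41 kN.
A_BC = 100.3 mm².
A_CD = 323.7 mm².
δ_AB = 7410·307/(913·108000) = 0.02307 mm
δ_BC = 7410·704/(100.3·106000) = 0.4908 mm
δ_CD = 7410·500/(323.7·196000) = 0.05841 mm
δ = Σδ_i = 0.5722 mm.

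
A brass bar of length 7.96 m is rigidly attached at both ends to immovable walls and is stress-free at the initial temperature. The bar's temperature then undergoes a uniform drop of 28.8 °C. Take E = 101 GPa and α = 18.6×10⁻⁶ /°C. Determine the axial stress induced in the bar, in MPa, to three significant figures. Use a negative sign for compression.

54.1 MPa

Free thermal expansion αLΔT = 18.6e-6 · 7960 · -28.8 = -4.264 mm.
The walls impose strain ε = −(-4.264)/7960 = 5.3568e-04; σ = Eε = 101000 · 5.3568e-04 = 54.1 MPa.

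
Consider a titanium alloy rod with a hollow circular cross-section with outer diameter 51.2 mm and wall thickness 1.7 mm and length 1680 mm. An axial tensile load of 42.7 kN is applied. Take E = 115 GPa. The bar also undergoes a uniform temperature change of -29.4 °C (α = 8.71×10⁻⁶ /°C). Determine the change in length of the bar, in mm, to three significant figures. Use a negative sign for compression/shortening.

A = 264.4 mm².
δ_mech = NL/(AE) = 42700·1680/(264.4·115000) = 2.36 mm.
δ_thermal = αLΔT = 8.71e-6·1680·-29.4 = -0.4302 mm.
δ = δ_mech + δ_thermal = 1.929 mm.

1.93 mm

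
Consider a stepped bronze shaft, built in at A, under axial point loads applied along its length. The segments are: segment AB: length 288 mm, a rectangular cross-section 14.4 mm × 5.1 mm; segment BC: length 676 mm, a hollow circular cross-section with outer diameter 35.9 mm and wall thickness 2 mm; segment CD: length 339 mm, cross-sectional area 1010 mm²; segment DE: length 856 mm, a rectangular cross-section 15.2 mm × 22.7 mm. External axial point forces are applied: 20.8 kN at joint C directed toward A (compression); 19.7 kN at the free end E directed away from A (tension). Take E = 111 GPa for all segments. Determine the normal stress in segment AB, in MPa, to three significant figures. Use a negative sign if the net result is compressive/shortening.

Internal axial forces (sectioning from the free end, tension +): N_DE = 19.7 kN, N_CD = 19.7 kN, N_BC = -1.1 kN, N_AB = -1.1 kN.
A_AB = 73.44 mm².
σ_AB = N_AB/A_AB = -1100/73.44 = -14.98 MPa.

-15.0 MPa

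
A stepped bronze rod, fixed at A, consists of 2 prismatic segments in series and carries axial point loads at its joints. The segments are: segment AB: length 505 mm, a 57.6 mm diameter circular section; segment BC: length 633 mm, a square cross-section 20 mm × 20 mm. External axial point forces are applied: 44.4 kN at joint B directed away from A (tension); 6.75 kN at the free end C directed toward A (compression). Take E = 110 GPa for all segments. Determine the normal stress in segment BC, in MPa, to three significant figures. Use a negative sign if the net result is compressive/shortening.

-16.9 MPa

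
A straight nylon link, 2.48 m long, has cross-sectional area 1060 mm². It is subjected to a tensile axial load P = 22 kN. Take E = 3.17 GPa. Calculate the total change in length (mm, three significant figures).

δ_mech = NL/(AE) = 22000·2480/(1060·3170) = 16.24 mm.

16.2 mm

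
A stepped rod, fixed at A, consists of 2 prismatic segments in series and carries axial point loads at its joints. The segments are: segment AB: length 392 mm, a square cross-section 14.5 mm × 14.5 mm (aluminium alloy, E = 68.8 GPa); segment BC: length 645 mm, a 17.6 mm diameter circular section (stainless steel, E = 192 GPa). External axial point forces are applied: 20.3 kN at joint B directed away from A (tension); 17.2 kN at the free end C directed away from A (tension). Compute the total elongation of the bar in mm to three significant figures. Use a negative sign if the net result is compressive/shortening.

1.25 mm

Internal axial forces (sectioning from the free end, tension +): N_BC = 17.2 kN, N_AB = 37.5 kN.
A_AB = 210.2 mm².
A_BC = 243.3 mm².
δ_AB = 37500·392/(210.2·68800) = 1.016 mm
δ_BC = 17200·645/(243.3·192000) = 0.2375 mm
δ = Σδ_i = 1.254 mm.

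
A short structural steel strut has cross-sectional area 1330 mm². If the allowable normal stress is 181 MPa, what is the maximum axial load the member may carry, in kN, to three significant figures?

241 kN

P_max = σ_allow · A = 181 · 1330 = 240700 N = 240.7 kN.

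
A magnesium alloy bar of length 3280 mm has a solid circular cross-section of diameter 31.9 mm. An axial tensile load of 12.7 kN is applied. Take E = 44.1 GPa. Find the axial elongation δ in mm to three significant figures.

A = 799.2 mm².
δ_mech = NL/(AE) = 12700·3280/(799.2·44100) = 1.182 mm.

1.18 mm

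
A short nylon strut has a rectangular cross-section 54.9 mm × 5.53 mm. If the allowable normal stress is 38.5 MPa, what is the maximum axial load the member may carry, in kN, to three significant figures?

11.7 kN

A = 303.6 mm².
P_max = σ_allow · A = 38.5 · 303.6 = 11690 N = 11.69 kN.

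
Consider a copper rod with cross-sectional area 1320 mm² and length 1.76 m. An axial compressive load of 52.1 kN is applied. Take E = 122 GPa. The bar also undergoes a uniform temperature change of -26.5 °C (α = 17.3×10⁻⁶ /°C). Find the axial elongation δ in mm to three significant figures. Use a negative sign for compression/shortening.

-1.38 mm

δ_mech = NL/(AE) = -52100·1760/(1320·122000) = -0.5694 mm.
δ_thermal = αLΔT = 17.3e-6·1760·-26.5 = -0.8069 mm.
δ = δ_mech + δ_thermal = -1.376 mm.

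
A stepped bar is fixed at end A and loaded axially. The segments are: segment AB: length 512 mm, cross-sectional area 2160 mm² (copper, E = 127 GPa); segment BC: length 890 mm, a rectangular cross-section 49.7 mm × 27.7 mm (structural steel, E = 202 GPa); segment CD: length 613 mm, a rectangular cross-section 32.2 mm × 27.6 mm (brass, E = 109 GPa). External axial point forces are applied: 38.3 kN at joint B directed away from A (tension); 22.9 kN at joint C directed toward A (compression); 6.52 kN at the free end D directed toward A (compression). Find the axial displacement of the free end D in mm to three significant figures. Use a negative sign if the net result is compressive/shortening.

Internal axial forces (sectioning from the free end, tension +): N_CD = -6.52 kN, N_BC = -29.42 kN, N_AB = 8.88 kN.
A_BC = 1377 mm².
A_CD = 888.7 mm².
δ_AB = 8880·512/(2160·127000) = 0.01657 mm
δ_BC = -29420·890/(1377·202000) = -0.09416 mm
δ_CD = -6520·613/(888.7·109000) = -0.04126 mm
δ = Σδ_i = -0.1188 mm.

-0.119 mm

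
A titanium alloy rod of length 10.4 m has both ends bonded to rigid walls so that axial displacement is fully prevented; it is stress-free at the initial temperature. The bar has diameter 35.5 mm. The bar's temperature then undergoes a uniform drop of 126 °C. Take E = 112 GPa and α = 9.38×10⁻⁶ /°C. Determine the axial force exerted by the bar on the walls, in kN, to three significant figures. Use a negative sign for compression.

131 kN

Free thermal expansion αLΔT = 9.38e-6 · 10400 · -126 = -12.29 mm.
The walls impose strain ε = −(-12.29)/10400 = 1.1819e-03; σ = Eε = 112000 · 1.1819e-03 = 132.4 MPa.
Wall reaction R = σ·A = 132.4·989.8 = 131000 N = 131 kN.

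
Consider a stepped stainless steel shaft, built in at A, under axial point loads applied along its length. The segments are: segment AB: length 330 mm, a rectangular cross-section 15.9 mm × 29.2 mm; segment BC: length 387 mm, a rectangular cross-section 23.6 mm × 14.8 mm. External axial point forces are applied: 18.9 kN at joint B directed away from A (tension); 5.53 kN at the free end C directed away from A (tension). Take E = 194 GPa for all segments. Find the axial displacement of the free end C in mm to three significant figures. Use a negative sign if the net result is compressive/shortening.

Internal axial forces (sectioning from the free end, tension +): N_BC = 5.53 kN, N_AB = 24.43 kN.
A_AB = 464.3 mm².
A_BC = 349.3 mm².
δ_AB = 24430·330/(464.3·194000) = 0.08951 mm
δ_BC = 5530·387/(349.3·194000) = 0.03158 mm
δ = Σδ_i = 0.1211 mm.

0.121 mm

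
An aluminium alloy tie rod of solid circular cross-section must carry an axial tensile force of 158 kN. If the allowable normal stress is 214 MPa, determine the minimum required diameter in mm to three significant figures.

30.7 mm

Required area A ≥ P/σ_allow = 158000/214 = 738.3 mm².
For a solid circular section, d ≥ √(4A/π) = 30.66 mm.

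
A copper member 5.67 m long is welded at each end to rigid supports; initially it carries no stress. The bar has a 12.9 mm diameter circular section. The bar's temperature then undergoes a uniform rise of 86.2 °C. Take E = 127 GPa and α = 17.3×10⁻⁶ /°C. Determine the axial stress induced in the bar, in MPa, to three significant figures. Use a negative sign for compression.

-189 MPa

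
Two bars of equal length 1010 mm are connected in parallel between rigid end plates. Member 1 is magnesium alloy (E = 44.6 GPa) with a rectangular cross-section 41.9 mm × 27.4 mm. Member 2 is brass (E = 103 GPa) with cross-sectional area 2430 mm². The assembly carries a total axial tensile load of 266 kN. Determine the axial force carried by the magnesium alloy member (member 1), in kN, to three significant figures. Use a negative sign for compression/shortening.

45.2 kN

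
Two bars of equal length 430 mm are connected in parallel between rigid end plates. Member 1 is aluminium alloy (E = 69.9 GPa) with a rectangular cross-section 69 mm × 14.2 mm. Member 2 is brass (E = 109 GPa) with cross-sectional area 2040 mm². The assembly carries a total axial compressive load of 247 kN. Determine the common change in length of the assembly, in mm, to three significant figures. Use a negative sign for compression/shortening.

-0.365 mm

A_1 = 979.8 mm².
Equal strain + equilibrium ⇒ each member carries load in proportion to AE: A₁E₁ = 68490000 N, A₂E₂ = 222400000 N, ΣAE = 290800000 N.
δ = PL/ΣAE = -247000·430/290800000 = -0.3652 mm.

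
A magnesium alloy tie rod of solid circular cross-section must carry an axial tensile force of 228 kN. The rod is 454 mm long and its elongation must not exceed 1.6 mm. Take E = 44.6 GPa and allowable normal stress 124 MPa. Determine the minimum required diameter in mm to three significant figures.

Required area A ≥ P/σ_allow = 228000/124 = 1839 mm².
For a solid circular section, d ≥ √(4A/π) = 48.39 mm.
Elongation limit: A ≥ PL/(Eδ_allow) = 228000·454/(44600·1.6) = 1451 mm² ⇒ d ≥ 42.98 mm.
The stress limit governs.

48.4 mm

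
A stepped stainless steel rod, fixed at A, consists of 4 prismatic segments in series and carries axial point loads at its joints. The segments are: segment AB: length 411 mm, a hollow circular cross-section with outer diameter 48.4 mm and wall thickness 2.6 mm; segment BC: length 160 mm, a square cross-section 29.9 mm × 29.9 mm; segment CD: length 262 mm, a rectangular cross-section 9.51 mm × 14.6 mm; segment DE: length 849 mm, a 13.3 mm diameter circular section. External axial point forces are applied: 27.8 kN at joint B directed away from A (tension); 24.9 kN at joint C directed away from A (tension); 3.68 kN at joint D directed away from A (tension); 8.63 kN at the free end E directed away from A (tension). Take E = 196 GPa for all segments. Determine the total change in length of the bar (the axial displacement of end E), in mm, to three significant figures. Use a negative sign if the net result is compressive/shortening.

0.786 mm

Internal axial forces (sectioning from the free end, tension +): N_DE = 8.63 kN, N_CD = 12.31 kN, N_BC = 37.21 kN, N_AB = 65.01 kN.
A_AB = 374.1 mm².
A_BC = 894 mm².
A_CD = 138.8 mm².
A_DE = 138.9 mm².
δ_AB = 65010·411/(374.1·196000) = 0.3644 mm
δ_BC = 37210·160/(894·196000) = 0.03398 mm
δ_CD = 12310·262/(138.8·196000) = 0.1185 mm
δ_DE = 8630·849/(138.9·196000) = 0.2691 mm
δ = Σδ_i = 0.786 mm.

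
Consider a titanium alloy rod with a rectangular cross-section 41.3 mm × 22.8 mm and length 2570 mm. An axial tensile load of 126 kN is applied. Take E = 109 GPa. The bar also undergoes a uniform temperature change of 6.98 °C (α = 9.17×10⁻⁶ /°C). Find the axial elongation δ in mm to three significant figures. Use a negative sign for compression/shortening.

3.32 mm

A = 941.6 mm².
δ_mech = NL/(AE) = 126000·2570/(941.6·109000) = 3.155 mm.
δ_thermal = αLΔT = 9.17e-6·2570·6.98 = 0.1645 mm.
δ = δ_mech + δ_thermal = 3.319 mm.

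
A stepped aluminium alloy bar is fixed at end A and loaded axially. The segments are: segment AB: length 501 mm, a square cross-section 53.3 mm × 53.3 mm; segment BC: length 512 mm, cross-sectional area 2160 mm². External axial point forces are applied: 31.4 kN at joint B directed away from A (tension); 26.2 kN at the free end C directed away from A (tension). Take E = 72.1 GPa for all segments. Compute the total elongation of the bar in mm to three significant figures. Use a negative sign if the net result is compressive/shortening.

Internal axial forces (sectioning from the free end, tension +): N_BC = 26.2 kN, N_AB = 57.6 kN.
A_AB = 2841 mm².
δ_AB = 57600·501/(2841·72100) = 0.1409 mm
δ_BC = 26200·512/(2160·72100) = 0.08614 mm
δ = Σδ_i = 0.227 mm.

0.227 mm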